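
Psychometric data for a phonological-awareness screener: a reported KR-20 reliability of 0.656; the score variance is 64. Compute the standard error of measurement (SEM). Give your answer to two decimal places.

4.69

σ = 64^(1/2) = 8.0000
SEM = 8.0000 * √(1 − 0.6560) = 8.0000 * √0.3440 ≃ 8.0000 * 0.5865 ≃ 4.6921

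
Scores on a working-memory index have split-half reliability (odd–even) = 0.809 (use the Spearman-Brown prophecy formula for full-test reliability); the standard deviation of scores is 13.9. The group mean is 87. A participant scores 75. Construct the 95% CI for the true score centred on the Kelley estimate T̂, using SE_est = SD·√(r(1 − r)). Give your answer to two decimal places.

[67.89, 84.64]

Full-length reliability (Spearman-Brown) = 2(0.809)/(1+0.809) ≈ 0.89442
T̂ = r·X + (1 − r)·M = 0.89442×75 + 0.10558×87 ≈ 67.08126 + 9.18574 ≈ 76.26700
SE_est = 13.90000×√(0.89442×0.10558) ≈ 4.27152
95% CI: 76.26700 ± 8.37217 ≈ (67.89482, 84.63917)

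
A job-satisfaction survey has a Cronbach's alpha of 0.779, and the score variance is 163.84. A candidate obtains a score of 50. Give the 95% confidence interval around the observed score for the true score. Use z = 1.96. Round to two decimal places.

SD = √163.84 = 12.800
SEM = 12.800 × √(1 − 0.779) = 12.800 × √0.221 ≈ 12.800 × 0.470 ≈ 6.017
Margin = 1.96 × 6.017 ≈ 11.794
Interval: (38.206, 61.794)

[38.21, 61.79]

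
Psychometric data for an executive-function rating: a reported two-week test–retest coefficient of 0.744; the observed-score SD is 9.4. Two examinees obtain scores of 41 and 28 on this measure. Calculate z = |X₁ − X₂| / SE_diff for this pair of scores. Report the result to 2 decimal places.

1.93

SEM = 9.4000 * √(1 − 0.7440) = 9.4000 * √0.2560 ≈ 9.4000 * 0.5060 ≈ 4.7561
SE_diff = √2 * SEM ≈ 6.7261
z = 13 / 6.7261 ≈ 1.9328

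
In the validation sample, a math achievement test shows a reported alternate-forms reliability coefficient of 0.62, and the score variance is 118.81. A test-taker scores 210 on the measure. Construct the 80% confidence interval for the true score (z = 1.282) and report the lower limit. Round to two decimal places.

201.39

SD = √118.81 = 10.900
SEM = 10.900 · √(1 − 0.620) = 10.900 · √0.380 ≈ 10.900 · 0.616 ≈ 6.719
1.282 · SEM ≈ 8.614
Lower bound: 210 − 8.614 = 201.386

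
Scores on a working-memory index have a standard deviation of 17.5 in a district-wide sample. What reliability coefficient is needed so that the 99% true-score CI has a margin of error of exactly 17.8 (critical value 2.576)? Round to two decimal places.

SEM needed = half-width / z = 17.8/2.576 ≈ 6.910
Required reliability = 1 − (SEM/SD)² = 1 − 0.156 ≈ 0.844

0.84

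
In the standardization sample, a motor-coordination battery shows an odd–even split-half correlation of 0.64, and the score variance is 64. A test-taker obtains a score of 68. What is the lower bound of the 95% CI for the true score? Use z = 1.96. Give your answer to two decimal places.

60.65

σ = 64^(1/2) = 8.000
r_full = 2·0.64 / (1 + 0.64) ≈ 0.780
SEM = 8.000 × √(1 − 0.780) = 8.000 × √0.220 ≈ 8.000 × 0.469 ≈ 3.748
Half-width = 1.96×3.748 ≈ 7.346
Lower limit = 68 − 7.346 ≈ 60.654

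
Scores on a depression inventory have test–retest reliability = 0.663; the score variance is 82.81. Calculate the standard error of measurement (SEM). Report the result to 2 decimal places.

5.28

SD = √82.81 = 9.1000
SEM = 9.1000 × √(1 − 0.6630) = 9.1000 × √0.3370 ≃ 9.1000 × 0.5805 ≃ 5.2827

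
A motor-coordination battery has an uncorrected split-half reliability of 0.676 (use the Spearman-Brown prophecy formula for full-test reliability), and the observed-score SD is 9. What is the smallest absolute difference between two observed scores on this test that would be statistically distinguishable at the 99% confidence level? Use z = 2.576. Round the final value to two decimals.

14.42

r_full = 2·0.676 / (1 + 0.676) ≈ 0.8067
The standard error of measurement is 9.0000*√(1 − 0.8067) ≈ 9.0000*0.4397 ≈ 3.9571.
SE_diff = √2 * SEM ≈ 5.5962
Minimum reliable difference = 2.576 * SE_diff ≈ 2.576 * 5.5962 ≈ 14.4158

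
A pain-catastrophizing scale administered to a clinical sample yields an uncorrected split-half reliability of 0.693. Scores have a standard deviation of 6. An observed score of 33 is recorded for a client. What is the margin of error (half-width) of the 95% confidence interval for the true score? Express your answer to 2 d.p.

5.01

Spearman-Brown: r = 2(0.693) / (1 + 0.693) = 1.38600 / 1.69300 ≃ 0.81867
SEM = 6.00000·√(1 − 0.81867) ≃ 2.55501
1.96 · SEM ≃ 5.00781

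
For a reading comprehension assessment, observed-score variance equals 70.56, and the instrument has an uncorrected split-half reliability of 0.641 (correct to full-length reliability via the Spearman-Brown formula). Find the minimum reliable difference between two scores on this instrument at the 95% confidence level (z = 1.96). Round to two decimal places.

SD = √70.56 ≈ 8.40000
Full-length reliability (Spearman-Brown) = 2(0.641)/(1+0.641) ≈ 0.78123
SEM = 8.40000 · √(1 − 0.78123) = 8.40000 · √0.21877 ≈ 8.40000 · 0.46773 ≈ 3.92891
Standard error of the difference = 3.92891·√2 ≈ 5.55632
Minimum reliable difference = 1.96 · SE_diff ≈ 1.96 · 5.55632 ≈ 10.89039

10.89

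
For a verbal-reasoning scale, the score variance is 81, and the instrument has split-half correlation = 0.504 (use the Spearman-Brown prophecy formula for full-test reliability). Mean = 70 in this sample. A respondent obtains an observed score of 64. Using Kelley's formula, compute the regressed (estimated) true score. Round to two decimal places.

Full-length reliability (Spearman-Brown) = 2(0.504)/(1+0.504) ≈ 0.670
T̂ = 0.670(64) + 0.330(70) ≈ 65.979

65.98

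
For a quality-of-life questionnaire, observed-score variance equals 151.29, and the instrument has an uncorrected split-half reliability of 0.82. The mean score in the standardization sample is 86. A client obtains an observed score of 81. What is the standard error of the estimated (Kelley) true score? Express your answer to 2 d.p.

σ = 151.29^(1/2) = 12.3000
Full-length reliability (Spearman-Brown) = 2(0.82)/(1+0.82) ≈ 0.9011
SE_est = SD × √(r(1 − r)) = 12.3000 × √0.0891 ≈ 12.3000 × 0.2985 ≈ 3.6719

3.67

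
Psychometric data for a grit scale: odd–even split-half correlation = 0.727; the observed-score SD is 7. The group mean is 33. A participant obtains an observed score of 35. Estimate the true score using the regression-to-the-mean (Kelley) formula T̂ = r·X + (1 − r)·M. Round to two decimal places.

34.68

Spearman-Brown: r = 2(0.727) / (1 + 0.727) = 1.4540 / 1.7270 ≈ 0.8419
T̂ = 0.8419(35) + 0.1581(33) ≈ 34.6838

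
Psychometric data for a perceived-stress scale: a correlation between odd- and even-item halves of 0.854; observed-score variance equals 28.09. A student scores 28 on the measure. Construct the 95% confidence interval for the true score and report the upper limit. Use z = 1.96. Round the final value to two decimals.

SD = √28.09 = 5.300
Spearman-Brown: r = 2(0.854) / (1 + 0.854) = 1.708 / 1.854 ≃ 0.921
The standard error of measurement is 5.300*√(1 − 0.921) ≃ 5.300*0.281 ≃ 1.487.
Half-width = 1.96*1.487 ≃ 2.915
Upper limit = 28 + 2.915 ≃ 30.915

30.92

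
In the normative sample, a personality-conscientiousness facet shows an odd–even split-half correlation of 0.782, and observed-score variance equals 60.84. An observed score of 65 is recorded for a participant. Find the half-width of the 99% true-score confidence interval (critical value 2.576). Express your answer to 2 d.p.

σ = 60.84^(1/2) = 7.80000
r_full = 2·0.782 / (1 + 0.782) ≃ 0.87767
SEM = 7.80000 * √(1 − 0.87767) = 7.80000 * √0.12233 ≃ 7.80000 * 0.34976 ≃ 2.72815
Margin = 2.576 * 2.72815 ≃ 7.02773

7.03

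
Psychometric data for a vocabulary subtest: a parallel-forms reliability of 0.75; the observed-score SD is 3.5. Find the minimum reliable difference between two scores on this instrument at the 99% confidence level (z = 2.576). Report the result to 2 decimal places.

The standard error of measurement is 3.50000*√(1 − 0.75000) ≈ 3.50000*0.50000 ≈ 1.75000.
Standard error of the difference = 1.75000·√2 ≈ 2.47487
Minimum reliable difference = 2.576 * SE_diff ≈ 2.576 * 2.47487 ≈ 6.37527

6.38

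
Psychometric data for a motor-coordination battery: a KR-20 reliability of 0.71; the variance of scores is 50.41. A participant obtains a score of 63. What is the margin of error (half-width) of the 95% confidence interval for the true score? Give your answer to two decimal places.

7.49

σ = 50.41^(1/2) = 7.1000
SEM = 7.1000·√(1 − 0.7100) ≈ 3.8235
Margin = 1.96 · 3.8235 ≈ 7.4940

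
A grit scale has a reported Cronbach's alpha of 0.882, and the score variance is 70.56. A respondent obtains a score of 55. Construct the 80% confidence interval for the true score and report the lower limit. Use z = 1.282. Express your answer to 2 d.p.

SD = √70.56 ≈ 8.400
SEM = 8.400×√(1 − 0.882) ≈ 2.885
Half-width = 1.282×2.885 ≈ 3.699
Lower limit = 55 − 3.699 ≈ 51.301

51.30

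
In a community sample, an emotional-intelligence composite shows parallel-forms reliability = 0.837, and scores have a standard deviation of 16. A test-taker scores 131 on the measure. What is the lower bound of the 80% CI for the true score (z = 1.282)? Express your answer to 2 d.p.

The standard error of measurement is 16.0000·√(1 − 0.8370) ≃ 16.0000·0.4037 ≃ 6.4597.
Half-width = 1.282·6.4597 ≃ 8.2814
Lower bound: 131 − 8.2814 = 122.7186

122.72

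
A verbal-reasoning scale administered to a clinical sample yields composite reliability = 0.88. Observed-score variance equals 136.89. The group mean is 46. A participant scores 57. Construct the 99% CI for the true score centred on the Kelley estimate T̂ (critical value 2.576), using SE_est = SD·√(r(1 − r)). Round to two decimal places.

[45.89, 65.47]

SD = √136.89 = 11.700
Estimated true score = 0.880*57 + (1 − 0.880)*46 ≈ 55.680
SE_est = 11.700·√[r(1 − r)] ≈ 3.802
CI = 55.680 ± 2.576 * 3.802 → [45.886, 65.474]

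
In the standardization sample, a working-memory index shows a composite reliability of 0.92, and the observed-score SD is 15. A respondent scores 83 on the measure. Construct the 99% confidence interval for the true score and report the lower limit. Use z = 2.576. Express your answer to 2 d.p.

SEM = 15.00000 × √(1 − 0.92000) = 15.00000 × √0.08000 ≈ 15.00000 × 0.28284 ≈ 4.24264
Margin = 2.576 × 4.24264 ≈ 10.92904
Lower limit = 83 − 10.92904 ≈ 72.07096

72.07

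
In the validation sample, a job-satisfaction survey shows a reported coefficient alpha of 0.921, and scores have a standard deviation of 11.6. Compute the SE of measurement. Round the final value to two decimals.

3.26

SEM = 11.600×√(1 − 0.921) ≈ 3.260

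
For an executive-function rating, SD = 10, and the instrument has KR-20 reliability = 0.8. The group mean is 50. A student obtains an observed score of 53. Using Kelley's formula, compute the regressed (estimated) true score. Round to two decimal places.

52.40

T̂ = 0.800(53) + 0.200(50) ≈ 52.400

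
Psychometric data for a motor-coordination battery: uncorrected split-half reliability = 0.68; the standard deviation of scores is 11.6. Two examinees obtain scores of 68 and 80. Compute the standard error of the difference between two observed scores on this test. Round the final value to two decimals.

r_full = 2·0.68 / (1 + 0.68) ≃ 0.8095
SEM = 11.6000 * √(1 − 0.8095) = 11.6000 * √0.1905 ≃ 11.6000 * 0.4364 ≃ 5.0627
SE_diff = SEM * √2 ≃ 5.0627 * 1.4142 ≃ 7.1597

7.16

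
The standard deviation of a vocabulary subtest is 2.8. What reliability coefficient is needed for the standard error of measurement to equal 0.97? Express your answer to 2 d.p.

0.88

r = 1 − (SEM / SD)² = 1 − (0.9700 / 2.8)² ≈ 1 − 0.1200 ≈ 0.8800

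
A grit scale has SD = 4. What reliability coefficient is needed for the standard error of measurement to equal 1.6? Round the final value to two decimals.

r = 1 − (1.600/4)² ≈ 1 − 0.160 ≈ 0.840

0.84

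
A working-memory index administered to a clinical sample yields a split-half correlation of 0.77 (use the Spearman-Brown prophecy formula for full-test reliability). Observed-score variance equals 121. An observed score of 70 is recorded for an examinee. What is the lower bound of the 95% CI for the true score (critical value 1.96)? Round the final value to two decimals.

62.23

σ = 121^(1/2) = 11.000
Spearman-Brown: r = 2(0.77) / (1 + 0.77) = 1.540 / 1.770 ≈ 0.870
The standard error of measurement is 11.000*√(1 − 0.870) ≈ 11.000*0.360 ≈ 3.965.
1.96 * SEM ≈ 7.772
Lower bound: 70 − 7.772 = 62.228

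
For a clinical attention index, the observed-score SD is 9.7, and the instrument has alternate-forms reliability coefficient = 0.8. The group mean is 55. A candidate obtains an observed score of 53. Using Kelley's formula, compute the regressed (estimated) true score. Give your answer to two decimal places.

T̂ = r·X + (1 − r)·M = 0.8000*53 + 0.2000*55 = 42.4000 + 11.0000 ≈ 53.4000

53.40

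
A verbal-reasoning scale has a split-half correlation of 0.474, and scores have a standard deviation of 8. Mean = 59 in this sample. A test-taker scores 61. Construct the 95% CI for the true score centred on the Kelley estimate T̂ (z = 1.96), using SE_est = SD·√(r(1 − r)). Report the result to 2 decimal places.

Spearman-Brown: r = 2(0.474) / (1 + 0.474) = 0.9480 / 1.4740 ≈ 0.6431
T̂ = 0.6431(61) + 0.3569(59) ≈ 60.2863
SE_est = SD · √(r(1 − r)) = 8.0000 · √0.2295 ≈ 8.0000 · 0.4791 ≈ 3.8326
95% CI: 60.2863 ± 7.5118 ≈ (52.7745, 67.7981)

[52.77, 67.80]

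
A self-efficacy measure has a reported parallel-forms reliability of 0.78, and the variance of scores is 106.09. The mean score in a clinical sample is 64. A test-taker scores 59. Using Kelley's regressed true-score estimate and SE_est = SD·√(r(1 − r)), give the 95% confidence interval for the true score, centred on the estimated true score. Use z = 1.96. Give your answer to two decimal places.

[51.74, 68.46]

σ = 106.09^(1/2) = 10.3000
Estimated true score = 0.7800×59 + (1 − 0.7800)×64 ≃ 60.1000
SE_est = 10.3000·√[r(1 − r)] ≃ 4.2667
CI = 60.1000 ± 1.96 × 4.2667 → [51.7372, 68.4628]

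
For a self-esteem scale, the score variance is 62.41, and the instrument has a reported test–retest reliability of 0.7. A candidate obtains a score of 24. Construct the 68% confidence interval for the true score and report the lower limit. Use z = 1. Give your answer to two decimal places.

SD = √62.41 ≈ 7.900
SEM = 7.900·√(1 − 0.700) ≈ 4.327
Margin = 1 · 4.327 ≈ 4.327
Lower bound: 24 − 4.327 = 19.673

19.67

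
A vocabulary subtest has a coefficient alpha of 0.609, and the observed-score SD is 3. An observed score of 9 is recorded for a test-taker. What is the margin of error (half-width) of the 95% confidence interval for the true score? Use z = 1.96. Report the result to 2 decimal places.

3.68

SEM = 3.000×√(1 − 0.609) ≈ 1.876
1.96 × SEM ≈ 3.677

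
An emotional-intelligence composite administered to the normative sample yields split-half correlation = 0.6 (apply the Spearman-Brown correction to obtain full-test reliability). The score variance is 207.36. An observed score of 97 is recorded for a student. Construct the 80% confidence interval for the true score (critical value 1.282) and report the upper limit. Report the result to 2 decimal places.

106.23

SD = √207.36 ≃ 14.4000
Spearman-Brown: r = 2(0.6) / (1 + 0.6) = 1.2000 / 1.6000 ≃ 0.7500
SEM = 14.4000 · √(1 − 0.7500) = 14.4000 · √0.2500 ≃ 14.4000 · 0.5000 ≃ 7.2000
1.282 · SEM ≃ 9.2304
Upper bound: 97 + 9.2304 = 106.2304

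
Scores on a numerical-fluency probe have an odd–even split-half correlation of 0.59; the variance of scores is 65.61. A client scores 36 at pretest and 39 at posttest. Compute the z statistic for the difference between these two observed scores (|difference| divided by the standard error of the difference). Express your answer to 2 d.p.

0.52

SD = √65.61 = 8.100
r_full = 2·0.59 / (1 + 0.59) ≈ 0.742
SEM = 8.100 · √(1 − 0.742) = 8.100 · √0.258 ≈ 8.100 · 0.508 ≈ 4.113
SE_diff = SEM · √2 ≈ 4.113 · 1.414 ≈ 5.817
z = |36 − 39| / 5.817 = 3 / 5.817 ≈ 0.516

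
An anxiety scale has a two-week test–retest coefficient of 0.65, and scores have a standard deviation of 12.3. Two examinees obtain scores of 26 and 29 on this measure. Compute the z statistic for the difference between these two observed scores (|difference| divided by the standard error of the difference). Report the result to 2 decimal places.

SEM = 12.30000×√(1 − 0.65000) ≈ 7.27678
SE_diff = SEM × √2 ≈ 7.27678 × 1.41421 ≈ 10.29092
z = 3 / 10.29092 ≈ 0.29152

0.29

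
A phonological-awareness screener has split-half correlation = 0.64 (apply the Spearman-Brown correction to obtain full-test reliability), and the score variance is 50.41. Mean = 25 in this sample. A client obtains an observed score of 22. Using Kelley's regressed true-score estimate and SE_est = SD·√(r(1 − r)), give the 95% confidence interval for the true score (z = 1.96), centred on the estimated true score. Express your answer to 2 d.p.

[16.90, 28.42]

σ = 50.41^(1/2) = 7.100
Spearman-Brown: r = 2(0.64) / (1 + 0.64) = 1.280 / 1.640 ≈ 0.780
Estimated true score = 0.780×22 + (1 − 0.780)×25 ≈ 22.659
SE_est = SD × √(r(1 − r)) = 7.100 × √0.171 ≈ 7.100 × 0.414 ≈ 2.939
95% CI: 22.659 ± 5.760 ≈ (16.898, 28.419)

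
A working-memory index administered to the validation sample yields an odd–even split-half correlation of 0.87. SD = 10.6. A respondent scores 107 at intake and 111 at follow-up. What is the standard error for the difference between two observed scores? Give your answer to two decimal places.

3.95

Full-length reliability (Spearman-Brown) = 2(0.87)/(1+0.87) ≈ 0.930
SEM = 10.600 · √(1 − 0.930) = 10.600 · √0.070 ≈ 10.600 · 0.264 ≈ 2.795
SE_diff = √2 · SEM ≈ 3.952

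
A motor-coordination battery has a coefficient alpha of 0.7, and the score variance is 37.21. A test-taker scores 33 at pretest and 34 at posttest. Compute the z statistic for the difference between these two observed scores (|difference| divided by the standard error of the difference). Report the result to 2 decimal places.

0.21

SD = √37.21 ≈ 6.1000
SEM = 6.1000 × √(1 − 0.7000) = 6.1000 × √0.3000 ≈ 6.1000 × 0.5477 ≈ 3.3411
SE_diff = SEM × √2 ≈ 3.3411 × 1.4142 ≈ 4.7250
z = |33 − 34| / 4.7250 = 1 / 4.7250 ≈ 0.2116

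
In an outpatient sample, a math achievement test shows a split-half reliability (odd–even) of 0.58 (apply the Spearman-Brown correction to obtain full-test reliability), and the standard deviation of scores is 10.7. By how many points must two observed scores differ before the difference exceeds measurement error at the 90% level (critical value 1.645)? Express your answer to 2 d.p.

12.83

r_full = 2·0.58 / (1 + 0.58) ≈ 0.73418
SEM = 10.70000·√(1 − 0.73418) ≈ 5.51671
SE_diff = √2 · SEM ≈ 7.80180
Smallest detectable difference = 1.645·7.80180 ≈ 12.83396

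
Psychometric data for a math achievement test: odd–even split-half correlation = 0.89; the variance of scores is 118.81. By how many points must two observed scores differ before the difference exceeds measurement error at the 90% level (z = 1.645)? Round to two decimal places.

6.12

SD = √118.81 ≃ 10.900
Full-length reliability (Spearman-Brown) = 2(0.89)/(1+0.89) ≃ 0.942
SEM = 10.900 · √(1 − 0.942) = 10.900 · √0.058 ≃ 10.900 · 0.241 ≃ 2.630
SE_diff = SEM · √2 ≃ 2.630 · 1.414 ≃ 3.719
Minimum reliable difference = 1.645 · SE_diff ≃ 1.645 · 3.719 ≃ 6.117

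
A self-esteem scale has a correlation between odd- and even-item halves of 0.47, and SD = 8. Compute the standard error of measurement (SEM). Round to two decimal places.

r_full = 2·0.47 / (1 + 0.47) ≈ 0.639
SEM = 8.000 × √(1 − 0.639) = 8.000 × √0.361 ≈ 8.000 × 0.600 ≈ 4.804

4.80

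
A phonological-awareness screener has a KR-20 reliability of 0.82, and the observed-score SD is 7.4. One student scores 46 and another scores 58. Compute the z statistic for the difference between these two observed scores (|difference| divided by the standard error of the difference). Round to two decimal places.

The standard error of measurement is 7.4000*√(1 − 0.8200) ≈ 7.4000*0.4243 ≈ 3.1396.
Standard error of the difference = 3.1396·√2 ≈ 4.4400
z = 12 / 4.4400 ≈ 2.7027

2.70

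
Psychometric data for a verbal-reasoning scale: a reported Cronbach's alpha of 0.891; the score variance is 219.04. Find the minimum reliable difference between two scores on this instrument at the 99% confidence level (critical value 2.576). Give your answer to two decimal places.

SD = √219.04 = 14.8000
SEM = 14.8000·√(1 − 0.8910) ≈ 4.8862
SE_diff = SEM · √2 ≈ 4.8862 · 1.4142 ≈ 6.9102
Smallest detectable difference = 2.576·6.9102 ≈ 17.8006

17.80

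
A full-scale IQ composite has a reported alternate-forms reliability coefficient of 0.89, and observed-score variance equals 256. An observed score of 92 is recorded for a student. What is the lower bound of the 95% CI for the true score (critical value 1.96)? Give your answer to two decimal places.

SD = √256 ≈ 16.00000
The standard error of measurement is 16.00000*√(1 − 0.89000) ≈ 16.00000*0.33166 ≈ 5.30660.
1.96 * SEM ≈ 10.40094
Lower bound: 92 − 10.40094 = 81.59906

81.60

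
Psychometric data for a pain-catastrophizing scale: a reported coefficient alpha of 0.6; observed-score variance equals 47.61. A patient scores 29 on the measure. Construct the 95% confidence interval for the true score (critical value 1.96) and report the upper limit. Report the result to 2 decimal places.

37.55

SD = √47.61 = 6.900
SEM = 6.900 × √(1 − 0.600) = 6.900 × √0.400 ≈ 6.900 × 0.632 ≈ 4.364
Half-width = 1.96×4.364 ≈ 8.553
Upper limit = 29 + 8.553 ≈ 37.553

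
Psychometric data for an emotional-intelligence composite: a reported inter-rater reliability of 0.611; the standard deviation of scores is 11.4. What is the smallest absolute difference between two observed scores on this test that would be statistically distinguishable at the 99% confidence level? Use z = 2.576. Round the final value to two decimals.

SEM = 11.4000 × √(1 − 0.6110) = 11.4000 × √0.3890 ≈ 11.4000 × 0.6237 ≈ 7.1102
SE_diff = SEM × √2 ≈ 7.1102 × 1.4142 ≈ 10.0553
Smallest detectable difference = 2.576×10.0553 ≈ 25.9024

25.90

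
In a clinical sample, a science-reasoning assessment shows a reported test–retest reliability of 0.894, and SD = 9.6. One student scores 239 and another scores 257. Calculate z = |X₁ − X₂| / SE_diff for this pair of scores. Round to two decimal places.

SEM = 9.6000 · √(1 − 0.8940) = 9.6000 · √0.1060 ≈ 9.6000 · 0.3256 ≈ 3.1255
SE_diff = √2 · SEM ≈ 4.4202
z = |239 − 257| / 4.4202 = 18 / 4.4202 ≈ 4.0722

4.07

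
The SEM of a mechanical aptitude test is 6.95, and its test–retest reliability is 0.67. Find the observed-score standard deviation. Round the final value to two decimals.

12.10

σ = SEM·(1 − r)^(−1/2) ≈ 6.95*1.74078 ≈ 12.09840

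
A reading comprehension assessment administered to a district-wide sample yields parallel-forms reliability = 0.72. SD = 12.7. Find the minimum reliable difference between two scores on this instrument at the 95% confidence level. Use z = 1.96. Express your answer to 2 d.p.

18.63

SEM = 12.7000 * √(1 − 0.7200) = 12.7000 * √0.2800 ≈ 12.7000 * 0.5292 ≈ 6.7202
Standard error of the difference = 6.7202·√2 ≈ 9.5038
Minimum reliable difference = 1.96 * SE_diff ≈ 1.96 * 9.5038 ≈ 18.6275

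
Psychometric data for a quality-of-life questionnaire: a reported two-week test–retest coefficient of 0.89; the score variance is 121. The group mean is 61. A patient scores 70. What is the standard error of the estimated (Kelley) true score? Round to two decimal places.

SD = √121 ≃ 11.000
SE_est = SD · √(r(1 − r)) = 11.000 · √0.098 ≃ 11.000 · 0.313 ≃ 3.442

3.44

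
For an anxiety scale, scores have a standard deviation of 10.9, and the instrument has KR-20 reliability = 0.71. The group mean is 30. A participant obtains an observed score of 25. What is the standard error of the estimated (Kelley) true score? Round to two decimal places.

4.95

SE_est = SD * √(r(1 − r)) = 10.9000 * √0.2059 ≃ 10.9000 * 0.4538 ≃ 4.9460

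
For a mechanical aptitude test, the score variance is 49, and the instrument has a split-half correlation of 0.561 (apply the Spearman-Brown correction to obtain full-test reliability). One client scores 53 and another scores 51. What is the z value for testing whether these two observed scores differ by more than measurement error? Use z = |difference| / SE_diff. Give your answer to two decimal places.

SD = √49 = 7.00000
Spearman-Brown: r = 2(0.561) / (1 + 0.561) = 1.12200 / 1.56100 ≈ 0.71877
SEM = 7.00000*√(1 − 0.71877) ≈ 3.71218
SE_diff = SEM * √2 ≈ 3.71218 * 1.41421 ≈ 5.24981
z = 2 / 5.24981 ≈ 0.38097

0.38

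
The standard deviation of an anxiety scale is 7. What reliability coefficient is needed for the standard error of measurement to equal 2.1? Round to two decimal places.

Required reliability = 1 − (SEM/SD)² = 1 − 0.0900 ≈ 0.9100

0.91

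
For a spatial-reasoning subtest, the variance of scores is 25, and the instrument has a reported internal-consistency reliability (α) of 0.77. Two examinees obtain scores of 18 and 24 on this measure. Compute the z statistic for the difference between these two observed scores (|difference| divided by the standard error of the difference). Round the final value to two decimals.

SD = √25 = 5.0000
The standard error of measurement is 5.0000×√(1 − 0.7700) ≈ 5.0000×0.4796 ≈ 2.3979.
Standard error of the difference = 2.3979·√2 ≈ 3.3912
z = |18 − 24| / 3.3912 = 6 / 3.3912 ≈ 1.7693

1.77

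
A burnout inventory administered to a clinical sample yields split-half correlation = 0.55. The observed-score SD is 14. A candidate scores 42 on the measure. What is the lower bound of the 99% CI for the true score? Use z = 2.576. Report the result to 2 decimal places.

22.57

Spearman-Brown: r = 2(0.55) / (1 + 0.55) = 1.100 / 1.550 ≈ 0.710
SEM = 14.000*√(1 − 0.710) ≈ 7.543
Margin = 2.576 * 7.543 ≈ 19.432
Lower limit = 42 − 19.432 ≈ 22.568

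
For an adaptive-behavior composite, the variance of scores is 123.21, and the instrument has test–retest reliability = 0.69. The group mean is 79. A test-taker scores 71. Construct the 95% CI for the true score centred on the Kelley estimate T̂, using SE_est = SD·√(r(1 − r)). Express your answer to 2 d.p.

σ = 123.21^(1/2) = 11.1000
T̂ = r·X + (1 − r)·M = 0.6900*71 + 0.3100*79 = 48.9900 + 24.4900 ≃ 73.4800
SE_est = SD * √(r(1 − r)) = 11.1000 * √0.2139 ≃ 11.1000 * 0.4625 ≃ 5.1337
95% CI: 73.4800 ± 10.0620 ≃ (63.4180, 83.5420)

[63.42, 83.54]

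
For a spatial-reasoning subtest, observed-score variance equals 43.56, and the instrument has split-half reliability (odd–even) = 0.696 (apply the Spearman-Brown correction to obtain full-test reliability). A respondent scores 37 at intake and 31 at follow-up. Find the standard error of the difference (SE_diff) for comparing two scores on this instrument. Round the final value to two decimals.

3.95

SD = √43.56 ≈ 6.6000
Full-length reliability (Spearman-Brown) = 2(0.696)/(1+0.696) ≈ 0.8208
SEM = 6.6000×√(1 − 0.8208) ≈ 2.7943
SE_diff = SEM × √2 ≈ 2.7943 × 1.4142 ≈ 3.9517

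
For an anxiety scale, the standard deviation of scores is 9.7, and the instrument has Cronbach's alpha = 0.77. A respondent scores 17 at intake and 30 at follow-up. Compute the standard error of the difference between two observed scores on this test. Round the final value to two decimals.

SEM = 9.70000 * √(1 − 0.77000) = 9.70000 * √0.23000 ≈ 9.70000 * 0.47958 ≈ 4.65196
Standard error of the difference = 4.65196·√2 ≈ 6.57886

6.58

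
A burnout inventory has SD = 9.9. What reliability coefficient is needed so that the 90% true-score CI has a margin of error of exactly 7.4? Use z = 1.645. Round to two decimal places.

SEM needed = half-width / z = 7.4/1.645 ≈ 4.49848
r = 1 − (4.49848/9.9)² ≈ 1 − 0.20647 ≈ 0.79353

0.79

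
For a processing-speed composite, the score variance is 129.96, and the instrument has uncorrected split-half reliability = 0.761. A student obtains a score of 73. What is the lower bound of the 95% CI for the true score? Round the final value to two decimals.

SD = √129.96 ≈ 11.400
Full-length reliability (Spearman-Brown) = 2(0.761)/(1+0.761) ≈ 0.864
SEM = 11.400 · √(1 − 0.864) = 11.400 · √0.136 ≈ 11.400 · 0.368 ≈ 4.200
Half-width = 1.96·4.200 ≈ 8.232
Lower bound: 73 − 8.232 = 64.768

64.77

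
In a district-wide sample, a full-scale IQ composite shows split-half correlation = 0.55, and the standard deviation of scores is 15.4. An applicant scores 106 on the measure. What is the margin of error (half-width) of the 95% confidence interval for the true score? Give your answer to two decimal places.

Spearman-Brown: r = 2(0.55) / (1 + 0.55) = 1.10000 / 1.55000 ≈ 0.70968
SEM = 15.40000·√(1 − 0.70968) ≈ 8.29776
Half-width = 1.96·8.29776 ≈ 16.26362

16.26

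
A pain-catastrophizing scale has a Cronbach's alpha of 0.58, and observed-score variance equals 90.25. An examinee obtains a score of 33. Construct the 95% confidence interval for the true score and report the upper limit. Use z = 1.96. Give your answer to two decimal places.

SD = √90.25 ≈ 9.500
SEM = 9.500*√(1 − 0.580) ≈ 6.157
1.96 * SEM ≈ 12.067
Upper bound: 33 + 12.067 = 45.067

45.07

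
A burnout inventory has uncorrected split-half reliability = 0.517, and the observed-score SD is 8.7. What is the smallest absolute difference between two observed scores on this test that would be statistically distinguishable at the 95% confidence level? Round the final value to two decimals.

r_full = 2·0.517 / (1 + 0.517) ≈ 0.682
SEM = 8.700·√(1 − 0.682) ≈ 4.909
SE_diff = √2 · SEM ≈ 6.942
Minimum reliable difference = 1.96 · SE_diff ≈ 1.96 · 6.942 ≈ 13.607

13.61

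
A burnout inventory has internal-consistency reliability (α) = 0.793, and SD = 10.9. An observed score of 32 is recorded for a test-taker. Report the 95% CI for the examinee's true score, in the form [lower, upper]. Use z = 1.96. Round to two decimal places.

SEM = 10.900*√(1 − 0.793) ≈ 4.959
Half-width = 1.96*4.959 ≈ 9.720
CI = 32 ± 9.720 → [22.280, 41.720]

[22.28, 41.72]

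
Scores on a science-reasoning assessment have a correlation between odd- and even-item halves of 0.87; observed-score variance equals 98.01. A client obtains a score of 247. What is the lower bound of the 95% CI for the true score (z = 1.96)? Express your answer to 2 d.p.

SD = √98.01 = 9.900
Full-length reliability (Spearman-Brown) = 2(0.87)/(1+0.87) ≈ 0.930
The standard error of measurement is 9.900×√(1 − 0.930) ≈ 9.900×0.264 ≈ 2.610.
Margin = 1.96 × 2.610 ≈ 5.116
Lower limit = 247 − 5.116 ≈ 241.884

241.88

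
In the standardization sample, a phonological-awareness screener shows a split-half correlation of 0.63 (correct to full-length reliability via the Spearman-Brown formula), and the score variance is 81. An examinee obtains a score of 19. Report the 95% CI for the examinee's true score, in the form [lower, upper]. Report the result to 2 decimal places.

σ = 81^(1/2) = 9.0000
r_full = 2·0.63 / (1 + 0.63) ≈ 0.7730
The standard error of measurement is 9.0000*√(1 − 0.7730) ≈ 9.0000*0.4764 ≈ 4.2879.
Half-width = 1.96*4.2879 ≈ 8.4044
CI = 19 ± 8.4044 → [10.5956, 27.4044]

[10.60, 27.40]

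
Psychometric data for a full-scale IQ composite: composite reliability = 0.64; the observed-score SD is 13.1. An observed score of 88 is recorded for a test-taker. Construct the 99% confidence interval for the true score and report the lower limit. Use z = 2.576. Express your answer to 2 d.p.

SEM = 13.1000×√(1 − 0.6400) ≈ 7.8600
2.576 × SEM ≈ 20.2474
Lower limit = 88 − 20.2474 ≈ 67.7526

67.75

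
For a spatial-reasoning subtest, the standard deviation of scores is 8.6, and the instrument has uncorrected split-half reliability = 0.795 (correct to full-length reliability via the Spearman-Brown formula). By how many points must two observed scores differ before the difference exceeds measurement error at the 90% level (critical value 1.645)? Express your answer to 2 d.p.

6.76

r_full = 2·0.795 / (1 + 0.795) ≈ 0.886
The standard error of measurement is 8.600·√(1 − 0.886) ≈ 8.600·0.338 ≈ 2.906.
Standard error of the difference = 2.906·√2 ≈ 4.110
Smallest detectable difference = 1.645·4.110 ≈ 6.761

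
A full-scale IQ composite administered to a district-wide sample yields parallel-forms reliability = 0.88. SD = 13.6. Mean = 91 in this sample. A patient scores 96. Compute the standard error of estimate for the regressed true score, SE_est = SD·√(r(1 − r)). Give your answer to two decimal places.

4.42

SE_est = 13.6000·√[r(1 − r)] ≈ 4.4195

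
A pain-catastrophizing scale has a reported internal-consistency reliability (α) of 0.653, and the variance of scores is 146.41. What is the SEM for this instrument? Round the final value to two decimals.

SD = √146.41 = 12.1000
SEM = 12.1000 * √(1 − 0.6530) = 12.1000 * √0.3470 ≈ 12.1000 * 0.5891 ≈ 7.1277

7.13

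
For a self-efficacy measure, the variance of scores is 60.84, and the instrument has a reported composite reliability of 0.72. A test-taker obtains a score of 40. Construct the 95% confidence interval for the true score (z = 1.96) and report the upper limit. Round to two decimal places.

48.09

σ = 60.84^(1/2) = 7.800
SEM = 7.800×√(1 − 0.720) ≃ 4.127
Half-width = 1.96×4.127 ≃ 8.090
Upper bound: 40 + 8.090 = 48.090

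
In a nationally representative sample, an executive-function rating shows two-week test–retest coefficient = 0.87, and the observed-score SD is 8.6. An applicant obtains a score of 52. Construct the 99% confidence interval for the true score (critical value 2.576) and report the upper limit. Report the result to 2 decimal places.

SEM = 8.6000*√(1 − 0.8700) ≃ 3.1008
Half-width = 2.576*3.1008 ≃ 7.9876
Upper bound: 52 + 7.9876 = 59.9876

59.99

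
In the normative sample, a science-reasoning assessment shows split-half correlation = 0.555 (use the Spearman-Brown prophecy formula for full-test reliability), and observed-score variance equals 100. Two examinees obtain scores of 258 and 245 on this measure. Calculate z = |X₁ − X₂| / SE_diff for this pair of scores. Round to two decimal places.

σ = 100^(1/2) = 10.0000
Spearman-Brown: r = 2(0.555) / (1 + 0.555) = 1.1100 / 1.5550 ≈ 0.7138
SEM = 10.0000*√(1 − 0.7138) ≈ 5.3495
SE_diff = √2 * SEM ≈ 7.5654
z = |258 − 245| / 7.5654 = 13 / 7.5654 ≈ 1.7184

1.72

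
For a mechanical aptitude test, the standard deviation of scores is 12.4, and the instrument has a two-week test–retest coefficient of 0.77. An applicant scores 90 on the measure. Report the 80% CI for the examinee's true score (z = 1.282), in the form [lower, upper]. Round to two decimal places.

SEM = 12.4000 * √(1 − 0.7700) = 12.4000 * √0.2300 ≃ 12.4000 * 0.4796 ≃ 5.9468
Half-width = 1.282*5.9468 ≃ 7.6238
Interval: (82.3762, 97.6238)

[82.38, 97.62]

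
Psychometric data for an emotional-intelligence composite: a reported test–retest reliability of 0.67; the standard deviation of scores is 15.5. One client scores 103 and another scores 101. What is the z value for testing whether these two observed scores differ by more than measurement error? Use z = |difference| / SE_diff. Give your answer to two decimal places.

0.16

SEM = 15.5000 · √(1 − 0.6700) = 15.5000 · √0.3300 ≈ 15.5000 · 0.5745 ≈ 8.9041
Standard error of the difference = 8.9041·√2 ≈ 12.5923
z = 2 / 12.5923 ≈ 0.1588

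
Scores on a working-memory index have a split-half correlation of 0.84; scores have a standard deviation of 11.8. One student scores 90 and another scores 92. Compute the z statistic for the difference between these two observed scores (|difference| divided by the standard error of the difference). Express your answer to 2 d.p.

r_full = 2·0.84 / (1 + 0.84) ≈ 0.913
The standard error of measurement is 11.800×√(1 − 0.913) ≈ 11.800×0.295 ≈ 3.480.
SE_diff = SEM × √2 ≈ 3.480 × 1.414 ≈ 4.921
z = |90 − 92| / 4.921 = 2 / 4.921 ≈ 0.406

0.41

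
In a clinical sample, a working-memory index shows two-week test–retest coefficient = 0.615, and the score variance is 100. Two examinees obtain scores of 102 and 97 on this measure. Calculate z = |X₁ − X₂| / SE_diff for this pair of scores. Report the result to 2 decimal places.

0.57

σ = 100^(1/2) = 10.00000
SEM = 10.00000 × √(1 − 0.61500) = 10.00000 × √0.38500 ≈ 10.00000 × 0.62048 ≈ 6.20484
SE_diff = √2 × SEM ≈ 8.77496
z = |102 − 97| / 8.77496 = 5 / 8.77496 ≈ 0.56980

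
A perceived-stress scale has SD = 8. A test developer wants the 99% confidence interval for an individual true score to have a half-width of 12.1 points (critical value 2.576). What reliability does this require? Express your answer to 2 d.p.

0.66

SEM needed = half-width / z = 12.1/2.576 ≈ 4.697
Required reliability = 1 − (SEM/SD)² = 1 − 0.345 ≈ 0.655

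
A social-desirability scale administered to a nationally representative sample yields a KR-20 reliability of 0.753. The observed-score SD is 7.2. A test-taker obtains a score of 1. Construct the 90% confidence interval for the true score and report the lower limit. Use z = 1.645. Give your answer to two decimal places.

The standard error of measurement is 7.200*√(1 − 0.753) ≈ 7.200*0.497 ≈ 3.578.
Half-width = 1.645*3.578 ≈ 5.886
Lower limit = 1 − 5.886 ≈ -4.886

-4.89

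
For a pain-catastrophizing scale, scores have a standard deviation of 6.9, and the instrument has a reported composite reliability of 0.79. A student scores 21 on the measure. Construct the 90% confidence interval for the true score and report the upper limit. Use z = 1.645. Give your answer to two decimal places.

SEM = 6.9000·√(1 − 0.7900) ≈ 3.1620
Half-width = 1.645·3.1620 ≈ 5.2015
Upper limit = 21 + 5.2015 ≈ 26.2015

26.20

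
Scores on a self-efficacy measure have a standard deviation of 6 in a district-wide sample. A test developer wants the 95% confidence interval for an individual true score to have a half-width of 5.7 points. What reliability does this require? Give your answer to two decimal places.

0.77

SEM needed = half-width / z = 5.7/1.96 ≈ 2.9082
Required reliability = 1 − (SEM/SD)² = 1 − 0.2349 ≈ 0.7651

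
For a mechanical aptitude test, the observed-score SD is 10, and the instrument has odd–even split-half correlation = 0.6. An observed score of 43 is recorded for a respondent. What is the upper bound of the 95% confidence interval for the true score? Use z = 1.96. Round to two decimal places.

52.80

Full-length reliability (Spearman-Brown) = 2(0.6)/(1+0.6) ≃ 0.750
SEM = 10.000 · √(1 − 0.750) = 10.000 · √0.250 ≃ 10.000 · 0.500 ≃ 5.000
Margin = 1.96 · 5.000 ≃ 9.800
Upper bound: 43 + 9.800 = 52.800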